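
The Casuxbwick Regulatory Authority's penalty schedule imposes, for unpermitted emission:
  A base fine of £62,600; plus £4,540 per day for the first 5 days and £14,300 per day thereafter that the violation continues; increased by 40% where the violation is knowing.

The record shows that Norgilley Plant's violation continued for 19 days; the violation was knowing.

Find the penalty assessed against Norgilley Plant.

£399,700

First 5 days: 5 × £4,540 = £22,700
Remaining days: (19 − 5) × £14,300 = £200,200
Per-day component: £22,700 + £200,200 = £222,900
Base plus per-day: £62,600 + £222,900 = £285,500
Enhancement: 40% of £285,500 = £114,200
Enhanced fine: £285,500 + £114,200 = £399,700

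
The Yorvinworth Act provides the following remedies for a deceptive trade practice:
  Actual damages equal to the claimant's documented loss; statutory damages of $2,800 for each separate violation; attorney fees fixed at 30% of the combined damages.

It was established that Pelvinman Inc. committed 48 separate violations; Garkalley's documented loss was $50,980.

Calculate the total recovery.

$240,994

Statutory damages: 48 × $2,800 = $134,400
Combined damages: $50,980 + $134,400 = $185,380
Attorney fees: 30% of $185,380 = $55,614
Total recovery: $185,380 + $55,614 = $240,994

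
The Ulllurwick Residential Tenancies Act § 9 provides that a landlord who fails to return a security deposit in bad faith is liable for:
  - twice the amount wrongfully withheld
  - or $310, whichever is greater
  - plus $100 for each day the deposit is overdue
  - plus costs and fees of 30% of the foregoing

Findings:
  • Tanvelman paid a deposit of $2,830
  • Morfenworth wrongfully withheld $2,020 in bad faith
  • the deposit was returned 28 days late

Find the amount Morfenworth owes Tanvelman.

Doubled: 2 × $2,020 = $4,040
Minimum $310: $4,040 meets the minimum, no increase.
Late-return penalty: 28 × $100 = $2,800
Damages plus late penalty: $4,040 + $2,800 = $6,840
Costs and fees: 30% of $6,840 = $2,052
Total recovery: $6,840 + $2,052 = $8,892

$8,892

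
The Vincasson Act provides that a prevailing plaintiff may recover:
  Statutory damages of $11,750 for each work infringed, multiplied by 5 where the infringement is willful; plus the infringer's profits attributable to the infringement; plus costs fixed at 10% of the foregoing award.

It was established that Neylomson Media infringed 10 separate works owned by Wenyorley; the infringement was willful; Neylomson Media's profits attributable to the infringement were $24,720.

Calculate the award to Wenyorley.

Statutory damages: 10 × $11,750 = $117,500
Multiplied by 5: 5 × $117,500 = $587,500
Combined award: $587,500 + $24,720 = $612,220
Costs: 10% of $612,220 = $61,222
Award plus costs: $612,220 + $61,222 = $673,442

$673,442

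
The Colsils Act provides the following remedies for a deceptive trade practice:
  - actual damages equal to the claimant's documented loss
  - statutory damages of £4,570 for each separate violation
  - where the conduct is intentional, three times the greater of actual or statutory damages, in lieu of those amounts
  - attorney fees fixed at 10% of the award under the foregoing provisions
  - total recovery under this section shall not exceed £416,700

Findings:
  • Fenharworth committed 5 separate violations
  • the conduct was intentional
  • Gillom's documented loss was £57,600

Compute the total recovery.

Statutory damages: 5 × £4,570 = £22,850
Greater of actual damages (£57,600) or statutory damages (£22,850): £57,600
Trebled: 3 × £57,600 = £172,800
Attorney fees: 10% of £172,800 = £17,280
Total before cap: £172,800 + £17,280 = £190,080
Cap at £416,700: £190,080 is within the cap, no reduction.

£190,080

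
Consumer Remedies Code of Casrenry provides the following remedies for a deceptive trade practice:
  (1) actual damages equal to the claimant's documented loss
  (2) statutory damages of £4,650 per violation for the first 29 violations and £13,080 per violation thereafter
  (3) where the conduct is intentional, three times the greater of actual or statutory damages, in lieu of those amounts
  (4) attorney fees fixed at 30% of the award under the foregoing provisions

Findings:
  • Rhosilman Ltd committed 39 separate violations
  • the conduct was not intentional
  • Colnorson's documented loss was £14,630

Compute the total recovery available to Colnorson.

First 29 violations: 29 × £4,650 = £134,850
Remaining violations: (39 − 29) × £13,080 = £130,800
Statutory damages: £134,850 + £130,800 = £265,650
Conduct not intentional: the in-lieu enhancement does not apply.
Actual plus statutory damages: £14,630 + £265,650 = £280,280
Attorney fees: 30% of £280,280 = £84,084
Total recovery: £280,280 + £84,084 = £364,364

Total recovery: £364,364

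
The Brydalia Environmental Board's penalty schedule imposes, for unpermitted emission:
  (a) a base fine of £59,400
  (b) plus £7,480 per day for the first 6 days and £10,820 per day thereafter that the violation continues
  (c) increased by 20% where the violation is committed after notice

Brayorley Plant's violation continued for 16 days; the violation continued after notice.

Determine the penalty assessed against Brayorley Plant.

First 6 days: 6 × £7,480 = £44,880
Remaining days: (16 − 6) × £10,820 = £108,200
Per-day component: £44,880 + £108,200 = £153,080
Base plus per-day: £59,400 + £153,080 = £212,480
Enhancement: 20% of £212,480 = £42,496
Enhanced fine: £212,480 + £42,496 = £254,976

£254,976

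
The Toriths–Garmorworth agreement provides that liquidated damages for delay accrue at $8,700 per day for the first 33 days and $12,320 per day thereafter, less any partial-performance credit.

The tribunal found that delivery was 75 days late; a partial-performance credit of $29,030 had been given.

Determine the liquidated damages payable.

$775,510

First 33 days: 33 × $8,700 = $287,100
Remaining days: (75 − 33) × $12,320 = $517,440
Accrued per-day damages: $287,100 + $517,440 = $804,540
Less partial-performance credit: $804,540 − $29,030 = $775,510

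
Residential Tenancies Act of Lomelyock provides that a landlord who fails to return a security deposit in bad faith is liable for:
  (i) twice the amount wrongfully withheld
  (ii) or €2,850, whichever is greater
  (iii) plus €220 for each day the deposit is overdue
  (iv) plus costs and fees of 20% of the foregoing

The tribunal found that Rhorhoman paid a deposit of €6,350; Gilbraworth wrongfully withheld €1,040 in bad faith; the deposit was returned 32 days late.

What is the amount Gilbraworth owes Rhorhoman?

€11,868

Doubled: 2 × €1,040 = €2,080
Minimum €2,850: €2,080 is below the minimum → €2,850
Late-return penalty: 32 × €220 = €7,040
Damages plus late penalty: €2,850 + €7,040 = €9,890
Costs and fees: 20% of €9,890 = €1,978
Total recovery: €9,890 + €1,978 = €11,868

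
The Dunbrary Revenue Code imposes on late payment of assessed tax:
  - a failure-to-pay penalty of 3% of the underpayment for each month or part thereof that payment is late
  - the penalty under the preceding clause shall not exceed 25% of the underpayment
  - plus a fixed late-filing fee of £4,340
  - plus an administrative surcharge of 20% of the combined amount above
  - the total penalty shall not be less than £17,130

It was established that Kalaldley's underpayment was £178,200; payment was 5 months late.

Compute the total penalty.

Accrued rate: 3% × 5 = 15%, capped at 25% → 15%
Failure-to-pay penalty: 15% of £178,200 = £26,730
Penalty before surcharge: £26,730 + £4,340 = £31,070
Administrative surcharge: 20% of £31,070 = £6,214
Total penalty: £31,070 + £6,214 = £37,284
Minimum £17,130: £37,284 meets the minimum, no increase.

£37,284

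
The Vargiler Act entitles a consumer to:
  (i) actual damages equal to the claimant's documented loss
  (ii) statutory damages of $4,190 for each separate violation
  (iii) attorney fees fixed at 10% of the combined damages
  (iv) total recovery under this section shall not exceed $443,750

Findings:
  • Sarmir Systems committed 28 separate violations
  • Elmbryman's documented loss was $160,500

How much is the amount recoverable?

Total recovery: $305,602

Statutory damages: 28 × $4,190 = $117,320
Combined damages: $160,500 + $117,320 = $277,820
Attorney fees: 10% of $277,820 = $27,782
Total before cap: $277,820 + $27,782 = $305,602
Cap at $443,750: $305,602 is within the cap, no reduction.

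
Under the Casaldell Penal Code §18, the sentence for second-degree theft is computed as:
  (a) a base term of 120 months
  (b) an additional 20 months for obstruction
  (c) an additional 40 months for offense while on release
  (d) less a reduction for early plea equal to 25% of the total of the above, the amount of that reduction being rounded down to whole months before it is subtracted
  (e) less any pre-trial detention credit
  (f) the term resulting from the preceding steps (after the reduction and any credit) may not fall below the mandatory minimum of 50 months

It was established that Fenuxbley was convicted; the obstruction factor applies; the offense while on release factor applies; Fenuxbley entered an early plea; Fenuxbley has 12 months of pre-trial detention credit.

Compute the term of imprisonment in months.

123 months

Obstruction enhancement: +20 months
Offense while on release enhancement: +40 months
Adjusted term: 120 months + 20 months + 40 months = 180 months
Early plea reduction: 25% of 180 months = 45 months (rounded down)
After reduction: 180 − 45 = 135 months
Less pre-trial detention credit: 135 months − 12 months = 123 months
Minimum 50 months: 123 months meets the minimum, no increase.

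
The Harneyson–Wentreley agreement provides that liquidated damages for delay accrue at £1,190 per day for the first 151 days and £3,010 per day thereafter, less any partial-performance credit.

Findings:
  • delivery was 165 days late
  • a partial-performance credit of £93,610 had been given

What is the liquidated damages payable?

£128,220

First 151 days: 151 × £1,190 = £179,690
Remaining days: (165 − 151) × £3,010 = £42,140
Accrued per-day damages: £179,690 + £42,140 = £221,830
Less partial-performance credit: £221,830 − £93,610 = £128,220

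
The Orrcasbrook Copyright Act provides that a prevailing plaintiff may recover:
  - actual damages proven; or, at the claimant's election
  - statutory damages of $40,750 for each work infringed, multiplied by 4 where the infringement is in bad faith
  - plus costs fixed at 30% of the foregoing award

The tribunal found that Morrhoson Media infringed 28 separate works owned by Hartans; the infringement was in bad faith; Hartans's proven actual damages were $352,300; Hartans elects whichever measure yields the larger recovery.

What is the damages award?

$5,933,200

Statutory damages: 28 × $40,750 = $1,141,000
Multiplied by 4: 4 × $1,141,000 = $4,564,000
Greater of actual damages ($352,300) or enhanced statutory damages ($4,564,000): $4,564,000
Costs: 30% of $4,564,000 = $1,369,200
Award plus costs: $4,564,000 + $1,369,200 = $5,933,200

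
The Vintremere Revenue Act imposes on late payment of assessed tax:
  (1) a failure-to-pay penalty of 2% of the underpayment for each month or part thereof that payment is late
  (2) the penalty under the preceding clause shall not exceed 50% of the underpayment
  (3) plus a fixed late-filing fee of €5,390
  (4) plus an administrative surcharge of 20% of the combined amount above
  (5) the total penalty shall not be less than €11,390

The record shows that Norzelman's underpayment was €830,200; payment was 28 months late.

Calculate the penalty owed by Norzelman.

€504,588

Accrued rate: 2% × 28 = 56%, capped at 50% → 50%
Failure-to-pay penalty: 50% of €830,200 = €415,100
Penalty before surcharge: €415,100 + €5,390 = €420,490
Administrative surcharge: 20% of €420,490 = €84,098
Total penalty: €420,490 + €84,098 = €504,588
Minimum €11,390: €504,588 meets the minimum, no increase.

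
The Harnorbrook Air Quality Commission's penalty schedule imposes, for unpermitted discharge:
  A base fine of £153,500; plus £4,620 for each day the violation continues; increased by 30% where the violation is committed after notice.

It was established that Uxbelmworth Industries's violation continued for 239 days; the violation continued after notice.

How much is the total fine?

Per-day component: 239 × £4,620 = £1,104,180
Base plus per-day: £153,500 + £1,104,180 = £1,257,680
Enhancement: 30% of £1,257,680 = £377,304
Enhanced fine: £1,257,680 + £377,304 = £1,634,984

Civil penalty: £1,634,984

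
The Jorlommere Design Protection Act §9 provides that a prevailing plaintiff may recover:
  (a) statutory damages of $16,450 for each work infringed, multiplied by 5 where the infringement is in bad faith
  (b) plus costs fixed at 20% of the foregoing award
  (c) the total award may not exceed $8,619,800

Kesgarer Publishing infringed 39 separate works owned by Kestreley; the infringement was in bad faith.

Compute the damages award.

$3,849,300

Statutory damages: 39 × $16,450 = $641,550
Multiplied by 5: 5 × $641,550 = $3,207,750
Costs: 20% of $3,207,750 = $641,550
Award plus costs: $3,207,750 + $641,550 = $3,849,300
Cap at $8,619,800: $3,849,300 is within the cap, no reduction.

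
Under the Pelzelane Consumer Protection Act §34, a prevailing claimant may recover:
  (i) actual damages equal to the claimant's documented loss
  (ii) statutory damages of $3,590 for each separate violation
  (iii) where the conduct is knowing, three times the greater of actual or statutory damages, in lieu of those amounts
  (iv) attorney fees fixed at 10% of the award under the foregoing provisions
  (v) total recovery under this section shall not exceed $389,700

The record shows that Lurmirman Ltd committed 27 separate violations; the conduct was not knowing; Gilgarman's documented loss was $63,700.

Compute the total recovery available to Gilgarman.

Total recovery: $176,693

Statutory damages: 27 × $3,590 = $96,930
Conduct not knowing: the in-lieu enhancement does not apply.
Actual plus statutory damages: $63,700 + $96,930 = $160,630
Attorney fees: 10% of $160,630 = $16,063
Total before cap: $160,630 + $16,063 = $176,693
Cap at $389,700: $176,693 is within the cap, no reduction.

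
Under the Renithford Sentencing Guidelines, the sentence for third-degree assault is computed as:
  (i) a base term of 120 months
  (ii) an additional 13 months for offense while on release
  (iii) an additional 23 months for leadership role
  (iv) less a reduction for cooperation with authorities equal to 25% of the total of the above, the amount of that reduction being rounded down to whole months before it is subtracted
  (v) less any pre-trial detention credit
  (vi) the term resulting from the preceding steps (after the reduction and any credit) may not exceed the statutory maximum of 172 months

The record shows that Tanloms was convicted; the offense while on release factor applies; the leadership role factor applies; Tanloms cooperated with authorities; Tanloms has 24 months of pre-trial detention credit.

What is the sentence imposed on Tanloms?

Offense while on release enhancement: +13 months
Leadership role enhancement: +23 months
Adjusted term: 120 months + 13 months + 23 months = 156 months
Cooperation with authorities reduction: 25% of 156 months = 39 months (rounded down)
After reduction: 156 − 39 = 117 months
Less pre-trial detention credit: 117 months − 24 months = 93 months
Cap at 172 months: 93 months is within the cap, no reduction.

93 months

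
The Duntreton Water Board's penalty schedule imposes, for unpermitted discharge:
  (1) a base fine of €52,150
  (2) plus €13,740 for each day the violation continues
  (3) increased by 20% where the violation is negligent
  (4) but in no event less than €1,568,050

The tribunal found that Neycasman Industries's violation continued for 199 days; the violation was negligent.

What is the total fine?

Per-day component: 199 × €13,740 = €2,734,260
Base plus per-day: €52,150 + €2,734,260 = €2,786,410
Enhancement: 20% of €2,786,410 = €557,282
Enhanced fine: €2,786,410 + €557,282 = €3,343,692
Minimum €1,568,050: €3,343,692 meets the minimum, no increase.

€3,343,692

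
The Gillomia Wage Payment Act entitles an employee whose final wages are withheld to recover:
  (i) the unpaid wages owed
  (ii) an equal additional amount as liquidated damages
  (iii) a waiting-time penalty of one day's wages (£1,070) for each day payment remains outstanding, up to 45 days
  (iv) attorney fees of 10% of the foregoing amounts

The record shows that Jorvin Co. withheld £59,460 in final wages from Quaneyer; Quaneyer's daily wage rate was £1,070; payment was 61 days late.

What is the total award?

£183,777

Liquidated damages (equal amount): £59,460
Penalty days: min(61, 45) = 45
Waiting-time penalty: 45 × £1,070 = £48,150
Subtotal: £59,460 + £59,460 + £48,150 = £167,070
Attorney fees: 10% of £167,070 = £16,707
Total award: £167,070 + £16,707 = £183,777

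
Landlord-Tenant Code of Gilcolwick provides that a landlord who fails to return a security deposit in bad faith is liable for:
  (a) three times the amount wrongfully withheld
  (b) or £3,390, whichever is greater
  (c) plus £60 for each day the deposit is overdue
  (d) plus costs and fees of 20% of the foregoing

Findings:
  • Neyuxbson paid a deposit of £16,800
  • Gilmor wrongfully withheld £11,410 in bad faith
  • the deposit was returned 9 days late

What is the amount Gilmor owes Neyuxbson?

Trebled: 3 × £11,410 = £34,230
Minimum £3,390: £34,230 meets the minimum, no increase.
Late-return penalty: 9 × £60 = £540
Damages plus late penalty: £34,230 + £540 = £34,770
Costs and fees: 20% of £34,770 = £6,954
Total recovery: £34,770 + £6,954 = £41,724

£41,724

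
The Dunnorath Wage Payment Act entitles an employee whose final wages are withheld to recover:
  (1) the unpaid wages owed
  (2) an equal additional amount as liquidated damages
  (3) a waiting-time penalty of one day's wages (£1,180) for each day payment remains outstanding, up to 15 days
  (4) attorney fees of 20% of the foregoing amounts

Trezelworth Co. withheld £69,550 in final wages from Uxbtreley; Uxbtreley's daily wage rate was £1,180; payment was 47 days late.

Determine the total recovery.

Liquidated damages (equal amount): £69,550
Penalty days: min(47, 15) = 15
Waiting-time penalty: 15 × £1,180 = £17,700
Subtotal: £69,550 + £69,550 + £17,700 = £156,800
Attorney fees: 20% of £156,800 = £31,360
Total award: £156,800 + £31,360 = £188,160

£188,160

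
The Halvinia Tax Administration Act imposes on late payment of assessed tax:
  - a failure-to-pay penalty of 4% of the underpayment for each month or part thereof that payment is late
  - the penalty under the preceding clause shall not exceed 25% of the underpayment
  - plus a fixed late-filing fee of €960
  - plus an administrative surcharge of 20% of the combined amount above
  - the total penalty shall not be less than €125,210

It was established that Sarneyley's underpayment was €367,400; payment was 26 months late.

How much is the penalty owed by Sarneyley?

€125,210

Accrued rate: 4% × 26 = 104%, capped at 25% → 25%
Failure-to-pay penalty: 25% of €367,400 = €91,850
Penalty before surcharge: €91,850 + €960 = €92,810
Administrative surcharge: 20% of €92,810 = €18,562
Total penalty: €92,810 + €18,562 = €111,372
Minimum €125,210: €111,372 is below the minimum → €125,210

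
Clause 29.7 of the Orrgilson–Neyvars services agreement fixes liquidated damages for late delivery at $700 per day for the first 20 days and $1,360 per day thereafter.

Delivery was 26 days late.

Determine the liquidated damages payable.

First 20 days: 20 × $700 = $14,000
Remaining days: (26 − 20) × $1,360 = $8,160
Accrued per-day damages: $14,000 + $8,160 = $22,160

$22,160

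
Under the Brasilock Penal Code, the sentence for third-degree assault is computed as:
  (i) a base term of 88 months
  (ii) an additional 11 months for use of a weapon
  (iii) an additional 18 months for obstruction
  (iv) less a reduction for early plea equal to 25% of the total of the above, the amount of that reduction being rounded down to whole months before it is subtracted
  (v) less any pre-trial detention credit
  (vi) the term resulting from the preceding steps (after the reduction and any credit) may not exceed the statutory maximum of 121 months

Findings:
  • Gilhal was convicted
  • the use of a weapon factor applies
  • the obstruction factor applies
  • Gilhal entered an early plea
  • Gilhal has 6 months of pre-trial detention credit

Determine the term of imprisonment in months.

82 months

Use of a weapon enhancement: +11 months
Obstruction enhancement: +18 months
Adjusted term: 88 months + 11 months + 18 months = 117 months
Early plea reduction: 25% of 117 months = 29 months (rounded down)
After reduction: 117 − 29 = 88 months
Less pre-trial detention credit: 88 months − 6 months = 82 months
Cap at 121 months: 82 months is within the cap, no reduction.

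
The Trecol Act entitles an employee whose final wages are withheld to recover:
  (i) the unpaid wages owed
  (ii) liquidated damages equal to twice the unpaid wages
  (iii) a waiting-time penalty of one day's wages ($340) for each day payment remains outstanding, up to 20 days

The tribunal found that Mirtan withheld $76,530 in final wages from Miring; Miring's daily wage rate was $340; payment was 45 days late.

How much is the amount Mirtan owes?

Doubled: 2 × $76,530 = $153,060
Penalty days: min(45, 20) = 20
Waiting-time penalty: 20 × $340 = $6,800
Total award: $76,530 + $153,060 + $6,800 = $236,390

Total award: $236,390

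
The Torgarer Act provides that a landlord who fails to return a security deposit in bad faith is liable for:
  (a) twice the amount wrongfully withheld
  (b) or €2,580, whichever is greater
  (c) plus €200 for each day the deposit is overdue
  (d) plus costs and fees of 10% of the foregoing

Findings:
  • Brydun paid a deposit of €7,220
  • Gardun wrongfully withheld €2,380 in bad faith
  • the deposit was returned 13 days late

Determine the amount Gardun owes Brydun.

€8,096

Doubled: 2 × €2,380 = €4,760
Minimum €2,580: €4,760 meets the minimum, no increase.
Late-return penalty: 13 × €200 = €2,600
Damages plus late penalty: €4,760 + €2,600 = €7,360
Costs and fees: 10% of €7,360 = €736
Total recovery: €7,360 + €736 = €8,096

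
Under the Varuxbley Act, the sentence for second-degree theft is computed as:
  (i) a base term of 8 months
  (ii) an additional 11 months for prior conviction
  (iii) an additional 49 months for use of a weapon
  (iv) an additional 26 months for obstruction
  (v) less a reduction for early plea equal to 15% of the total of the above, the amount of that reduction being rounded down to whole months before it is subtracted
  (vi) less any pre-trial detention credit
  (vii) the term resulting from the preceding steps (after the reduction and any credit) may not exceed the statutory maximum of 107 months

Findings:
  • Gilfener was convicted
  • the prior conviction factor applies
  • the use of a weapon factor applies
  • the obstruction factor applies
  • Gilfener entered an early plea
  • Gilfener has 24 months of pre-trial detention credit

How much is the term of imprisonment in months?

Prior conviction enhancement: +11 months
Use of a weapon enhancement: +49 months
Obstruction enhancement: +26 months
Adjusted term: 8 months + 11 months + 49 months + 26 months = 94 months
Early plea reduction: 15% of 94 months = 14 months (rounded down)
After reduction: 94 − 14 = 80 months
Less pre-trial detention credit: 80 months − 24 months = 56 months
Cap at 107 months: 56 months is within the cap, no reduction.

56 months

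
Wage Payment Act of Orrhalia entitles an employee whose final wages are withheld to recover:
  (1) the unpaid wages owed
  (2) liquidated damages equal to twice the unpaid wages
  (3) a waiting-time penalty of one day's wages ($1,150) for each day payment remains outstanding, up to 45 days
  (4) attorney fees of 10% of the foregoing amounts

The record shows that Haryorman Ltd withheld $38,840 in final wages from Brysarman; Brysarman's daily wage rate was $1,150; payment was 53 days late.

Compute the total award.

$185,097

Doubled: 2 × $38,840 = $77,680
Penalty days: min(53, 45) = 45
Waiting-time penalty: 45 × $1,150 = $51,750
Subtotal: $38,840 + $77,680 + $51,750 = $168,270
Attorney fees: 10% of $168,270 = $16,827
Total award: $168,270 + $16,827 = $185,097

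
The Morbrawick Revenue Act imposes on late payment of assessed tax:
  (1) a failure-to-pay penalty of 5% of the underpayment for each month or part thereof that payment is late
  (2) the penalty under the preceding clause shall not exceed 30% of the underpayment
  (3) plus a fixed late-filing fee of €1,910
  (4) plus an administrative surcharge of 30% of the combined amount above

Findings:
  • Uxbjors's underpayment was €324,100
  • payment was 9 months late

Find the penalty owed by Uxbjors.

Penalty: €128,882

Accrued rate: 5% × 9 = 45%, capped at 30% → 30%
Failure-to-pay penalty: 30% of €324,100 = €97,230
Penalty before surcharge: €97,230 + €1,910 = €99,140
Administrative surcharge: 30% of €99,140 = €29,742
Total penalty: €99,140 + €29,742 = €128,882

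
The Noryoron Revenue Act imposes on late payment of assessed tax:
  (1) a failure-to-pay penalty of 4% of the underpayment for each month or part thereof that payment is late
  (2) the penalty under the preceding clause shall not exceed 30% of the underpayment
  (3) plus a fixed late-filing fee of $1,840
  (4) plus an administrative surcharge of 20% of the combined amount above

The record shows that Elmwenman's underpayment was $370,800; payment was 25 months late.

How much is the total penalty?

Accrued rate: 4% × 25 = 100%, capped at 30% → 30%
Failure-to-pay penalty: 30% of $370,800 = $111,240
Penalty before surcharge: $111,240 + $1,840 = $113,080
Administrative surcharge: 20% of $113,080 = $22,616
Total penalty: $113,080 + $22,616 = $135,696

$135,696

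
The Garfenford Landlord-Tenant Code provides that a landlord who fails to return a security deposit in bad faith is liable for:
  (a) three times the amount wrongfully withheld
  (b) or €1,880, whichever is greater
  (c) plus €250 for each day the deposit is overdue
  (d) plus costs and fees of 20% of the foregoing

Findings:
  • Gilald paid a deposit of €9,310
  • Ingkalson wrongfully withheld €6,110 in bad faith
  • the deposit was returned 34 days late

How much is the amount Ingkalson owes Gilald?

Recovery: €32,196

Trebled: 3 × €6,110 = €18,330
Minimum €1,880: €18,330 meets the minimum, no increase.
Late-return penalty: 34 × €250 = €8,500
Damages plus late penalty: €18,330 + €8,500 = €26,830
Costs and fees: 20% of €26,830 = €5,366
Total recovery: €26,830 + €5,366 = €32,196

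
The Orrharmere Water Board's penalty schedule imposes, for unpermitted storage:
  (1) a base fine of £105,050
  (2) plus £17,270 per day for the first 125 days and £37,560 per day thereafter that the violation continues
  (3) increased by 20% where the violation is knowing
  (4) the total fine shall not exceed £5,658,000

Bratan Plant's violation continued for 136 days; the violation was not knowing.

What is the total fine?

Civil penalty: £2,676,960

First 125 days: 125 × £17,270 = £2,158,750
Remaining days: (136 − 125) × £37,560 = £413,160
Per-day component: £2,158,750 + £413,160 = £2,571,910
Base plus per-day: £105,050 + £2,571,910 = £2,676,960
The violation was not knowing: no 20% increase.
Cap at £5,658,000: £2,676,960 is within the cap, no reduction.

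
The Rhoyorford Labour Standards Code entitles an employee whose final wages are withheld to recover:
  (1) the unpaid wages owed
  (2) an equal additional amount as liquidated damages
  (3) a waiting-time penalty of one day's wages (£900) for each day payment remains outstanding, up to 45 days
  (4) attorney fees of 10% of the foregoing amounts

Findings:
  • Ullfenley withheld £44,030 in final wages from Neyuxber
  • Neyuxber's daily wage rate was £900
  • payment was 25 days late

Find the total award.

Total award: £121,616

Liquidated damages (equal amount): £44,030
Penalty days: min(25, 45) = 25
Waiting-time penalty: 25 × £900 = £22,500
Subtotal: £44,030 + £44,030 + £22,500 = £110,560
Attorney fees: 10% of £110,560 = £11,056
Total award: £110,560 + £11,056 = £121,616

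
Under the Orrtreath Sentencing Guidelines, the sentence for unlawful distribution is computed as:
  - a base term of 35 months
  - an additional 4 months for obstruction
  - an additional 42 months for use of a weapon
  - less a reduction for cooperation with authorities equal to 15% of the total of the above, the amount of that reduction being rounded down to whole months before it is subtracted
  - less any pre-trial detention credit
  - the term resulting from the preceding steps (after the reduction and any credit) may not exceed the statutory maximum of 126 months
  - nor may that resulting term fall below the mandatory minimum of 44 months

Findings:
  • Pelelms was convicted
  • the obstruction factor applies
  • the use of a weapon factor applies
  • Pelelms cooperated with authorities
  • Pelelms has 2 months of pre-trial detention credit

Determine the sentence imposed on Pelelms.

Obstruction enhancement: +4 months
Use of a weapon enhancement: +42 months
Adjusted term: 35 months + 4 months + 42 months = 81 months
Cooperation with authorities reduction: 15% of 81 months = 12 months (rounded down)
After reduction: 81 − 12 = 69 months
Less pre-trial detention credit: 69 months − 2 months = 67 months
Cap at 126 months: 67 months is within the cap, no reduction.
Minimum 44 months: 67 months meets the minimum, no increase.

67 months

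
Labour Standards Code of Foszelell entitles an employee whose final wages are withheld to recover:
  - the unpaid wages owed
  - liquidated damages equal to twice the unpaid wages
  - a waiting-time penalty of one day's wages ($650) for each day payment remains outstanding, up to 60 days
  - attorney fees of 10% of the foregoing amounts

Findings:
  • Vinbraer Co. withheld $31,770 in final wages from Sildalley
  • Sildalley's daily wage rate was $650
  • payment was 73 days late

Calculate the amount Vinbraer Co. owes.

Doubled: 2 × $31,770 = $63,540
Penalty days: min(73, 60) = 60
Waiting-time penalty: 60 × $650 = $39,000
Subtotal: $31,770 + $63,540 + $39,000 = $134,310
Attorney fees: 10% of $134,310 = $13,431
Total award: $134,310 + $13,431 = $147,741

$147,741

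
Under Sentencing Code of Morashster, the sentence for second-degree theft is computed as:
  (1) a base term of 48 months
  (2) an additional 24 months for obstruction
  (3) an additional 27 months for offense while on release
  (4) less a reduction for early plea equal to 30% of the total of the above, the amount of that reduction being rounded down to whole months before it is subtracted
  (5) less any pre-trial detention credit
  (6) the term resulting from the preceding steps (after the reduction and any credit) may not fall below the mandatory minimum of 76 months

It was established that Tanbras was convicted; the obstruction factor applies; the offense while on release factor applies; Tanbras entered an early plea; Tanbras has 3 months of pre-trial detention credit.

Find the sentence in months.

76 months

Obstruction enhancement: +24 months
Offense while on release enhancement: +27 months
Adjusted term: 48 months + 24 months + 27 months = 99 months
Early plea reduction: 30% of 99 months = 29 months (rounded down)
After reduction: 99 − 29 = 70 months
Less pre-trial detention credit: 70 months − 3 months = 67 months
Minimum 76 months: 67 months is below the minimum → 76 months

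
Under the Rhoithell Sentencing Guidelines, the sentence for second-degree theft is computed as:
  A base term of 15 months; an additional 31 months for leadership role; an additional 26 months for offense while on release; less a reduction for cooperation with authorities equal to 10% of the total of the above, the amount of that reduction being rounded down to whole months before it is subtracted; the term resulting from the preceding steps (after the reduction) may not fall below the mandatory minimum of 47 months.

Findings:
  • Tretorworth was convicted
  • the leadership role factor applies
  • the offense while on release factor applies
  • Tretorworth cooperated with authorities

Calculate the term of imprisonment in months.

Leadership role enhancement: +31 months
Offense while on release enhancement: +26 months
Adjusted term: 15 months + 31 months + 26 months = 72 months
Cooperation with authorities reduction: 10% of 72 months = 7 months (rounded down)
After reduction: 72 − 7 = 65 months
Minimum 47 months: 65 months meets the minimum, no increase.

65 months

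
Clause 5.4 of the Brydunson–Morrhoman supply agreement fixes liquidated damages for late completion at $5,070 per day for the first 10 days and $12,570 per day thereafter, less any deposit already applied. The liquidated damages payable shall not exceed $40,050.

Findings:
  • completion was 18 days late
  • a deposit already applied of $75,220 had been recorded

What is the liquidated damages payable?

$40,050

First 10 days: 10 × $5,070 = $50,700
Remaining days: (18 − 10) × $12,570 = $100,560
Accrued per-day damages: $50,700 + $100,560 = $151,260
Less deposit already applied: $151,260 − $75,220 = $76,040
Cap at $40,050: $76,040 exceeds the cap → $40,050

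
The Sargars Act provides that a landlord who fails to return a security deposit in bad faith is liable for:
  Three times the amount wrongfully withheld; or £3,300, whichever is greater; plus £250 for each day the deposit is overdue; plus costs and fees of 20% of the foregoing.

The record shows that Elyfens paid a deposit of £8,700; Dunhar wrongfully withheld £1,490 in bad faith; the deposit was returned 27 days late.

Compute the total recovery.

Trebled: 3 × £1,490 = £4,470
Minimum £3,300: £4,470 meets the minimum, no increase.
Late-return penalty: 27 × £250 = £6,750
Damages plus late penalty: £4,470 + £6,750 = £11,220
Costs and fees: 20% of £11,220 = £2,244
Total recovery: £11,220 + £2,244 = £13,464

£13,464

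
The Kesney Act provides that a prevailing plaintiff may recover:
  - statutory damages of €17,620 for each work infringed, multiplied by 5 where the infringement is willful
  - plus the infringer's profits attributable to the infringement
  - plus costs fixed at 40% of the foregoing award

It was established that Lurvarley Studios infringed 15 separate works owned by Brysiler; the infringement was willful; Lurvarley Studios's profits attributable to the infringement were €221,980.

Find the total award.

€2,160,872

Statutory damages: 15 × €17,620 = €264,300
Multiplied by 5: 5 × €264,300 = €1,321,500
Combined award: €1,321,500 + €221,980 = €1,543,480
Costs: 40% of €1,543,480 = €617,392
Award plus costs: €1,543,480 + €617,392 = €2,160,872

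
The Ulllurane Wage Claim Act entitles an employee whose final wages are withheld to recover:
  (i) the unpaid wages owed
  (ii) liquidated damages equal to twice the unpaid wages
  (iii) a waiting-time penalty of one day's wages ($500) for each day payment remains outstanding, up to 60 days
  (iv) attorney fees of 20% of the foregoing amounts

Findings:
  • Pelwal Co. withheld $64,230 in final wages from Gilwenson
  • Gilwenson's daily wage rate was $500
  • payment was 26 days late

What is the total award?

$246,828

Doubled: 2 × $64,230 = $128,460
Penalty days: min(26, 60) = 26
Waiting-time penalty: 26 × $500 = $13,000
Subtotal: $64,230 + $128,460 + $13,000 = $205,690
Attorney fees: 20% of $205,690 = $41,138
Total award: $205,690 + $41,138 = $246,828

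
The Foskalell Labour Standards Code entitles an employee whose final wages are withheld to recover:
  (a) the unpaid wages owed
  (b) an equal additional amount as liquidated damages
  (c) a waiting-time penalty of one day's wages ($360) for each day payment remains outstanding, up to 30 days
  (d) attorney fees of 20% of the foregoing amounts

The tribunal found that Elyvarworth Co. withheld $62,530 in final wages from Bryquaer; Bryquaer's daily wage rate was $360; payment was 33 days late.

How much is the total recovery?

Total award: $163,032

Liquidated damages (equal amount): $62,530
Penalty days: min(33, 30) = 30
Waiting-time penalty: 30 × $360 = $10,800
Subtotal: $62,530 + $62,530 + $10,800 = $135,860
Attorney fees: 20% of $135,860 = $27,172
Total award: $135,860 + $27,172 = $163,032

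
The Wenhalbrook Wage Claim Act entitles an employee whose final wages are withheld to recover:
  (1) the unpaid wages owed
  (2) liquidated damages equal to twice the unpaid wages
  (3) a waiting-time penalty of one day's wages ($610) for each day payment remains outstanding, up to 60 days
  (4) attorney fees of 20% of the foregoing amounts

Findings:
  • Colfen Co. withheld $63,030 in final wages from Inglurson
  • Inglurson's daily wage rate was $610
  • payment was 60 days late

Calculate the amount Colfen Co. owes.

$270,828

Doubled: 2 × $63,030 = $126,060
Penalty days: min(60, 60) = 60
Waiting-time penalty: 60 × $610 = $36,600
Subtotal: $63,030 + $126,060 + $36,600 = $225,690
Attorney fees: 20% of $225,690 = $45,138
Total award: $225,690 + $45,138 = $270,828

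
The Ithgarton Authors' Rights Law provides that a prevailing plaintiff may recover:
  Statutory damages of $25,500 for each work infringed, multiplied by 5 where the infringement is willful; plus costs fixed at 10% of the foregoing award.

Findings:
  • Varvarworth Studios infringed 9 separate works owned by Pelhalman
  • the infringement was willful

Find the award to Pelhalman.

Award: $1,262,250

Statutory damages: 9 × $25,500 = $229,500
Multiplied by 5: 5 × $229,500 = $1,147,500
Costs: 10% of $1,147,500 = $114,750
Award plus costs: $1,147,500 + $114,750 = $1,262,250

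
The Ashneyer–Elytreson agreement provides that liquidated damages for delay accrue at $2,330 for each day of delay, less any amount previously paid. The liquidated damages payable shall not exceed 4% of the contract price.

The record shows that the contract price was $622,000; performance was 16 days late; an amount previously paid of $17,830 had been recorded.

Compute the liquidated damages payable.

Per-day damages: 16 × $2,330 = $37,280
Less amount previously paid: $37,280 − $17,830 = $19,450
Cap: 4% of $622,000 = $24,880
Cap at $24,880: $19,450 is within the cap, no reduction.

$19,450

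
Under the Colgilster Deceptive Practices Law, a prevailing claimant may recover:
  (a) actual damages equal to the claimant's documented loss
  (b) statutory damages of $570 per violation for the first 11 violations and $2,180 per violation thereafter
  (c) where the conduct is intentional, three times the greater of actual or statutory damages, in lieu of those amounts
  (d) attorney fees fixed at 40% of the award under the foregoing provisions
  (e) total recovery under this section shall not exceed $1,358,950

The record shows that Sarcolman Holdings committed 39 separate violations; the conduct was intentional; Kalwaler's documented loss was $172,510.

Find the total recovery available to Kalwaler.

First 11 violations: 11 × $570 = $6,270
Remaining violations: (39 − 11) × $2,180 = $61,040
Statutory damages: $6,270 + $61,040 = $67,310
Greater of actual damages ($172,510) or statutory damages ($67,310): $172,510
Trebled: 3 × $172,510 = $517,530
Attorney fees: 40% of $517,530 = $207,012
Total before cap: $517,530 + $207,012 = $724,542
Cap at $1,358,950: $724,542 is within the cap, no reduction.

$724,542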